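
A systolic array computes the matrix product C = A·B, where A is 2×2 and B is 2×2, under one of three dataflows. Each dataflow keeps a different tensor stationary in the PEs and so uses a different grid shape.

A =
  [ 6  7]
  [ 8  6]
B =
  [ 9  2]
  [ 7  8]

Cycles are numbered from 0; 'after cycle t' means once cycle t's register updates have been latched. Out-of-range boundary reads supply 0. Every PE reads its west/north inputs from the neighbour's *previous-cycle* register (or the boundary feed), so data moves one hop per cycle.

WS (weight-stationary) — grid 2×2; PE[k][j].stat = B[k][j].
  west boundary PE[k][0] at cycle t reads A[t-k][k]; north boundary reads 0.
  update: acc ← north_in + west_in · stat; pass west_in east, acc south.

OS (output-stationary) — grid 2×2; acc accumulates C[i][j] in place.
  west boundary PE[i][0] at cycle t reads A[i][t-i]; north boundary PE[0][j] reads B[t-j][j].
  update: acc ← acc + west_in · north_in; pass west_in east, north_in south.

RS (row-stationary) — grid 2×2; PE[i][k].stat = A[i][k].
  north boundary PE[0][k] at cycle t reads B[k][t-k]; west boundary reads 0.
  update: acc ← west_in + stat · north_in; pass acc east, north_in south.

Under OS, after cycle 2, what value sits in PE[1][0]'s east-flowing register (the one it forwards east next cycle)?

OS (2×2). Following PE[1][0] plus its west/north inputs:
  t=0 PE[0][0]: acc=54 h=6 v=9
  t=0 PE[1][0]: acc=0 h=0 v=0
  t=1 PE[0][0]: acc=103 h=7 v=7
  t=1 PE[1][0]: acc=72 h=8 v=9
  t=2 PE[0][0]: acc=103 h=0 v=0
  t=2 PE[1][0]: acc=114 h=6 v=7

register = 6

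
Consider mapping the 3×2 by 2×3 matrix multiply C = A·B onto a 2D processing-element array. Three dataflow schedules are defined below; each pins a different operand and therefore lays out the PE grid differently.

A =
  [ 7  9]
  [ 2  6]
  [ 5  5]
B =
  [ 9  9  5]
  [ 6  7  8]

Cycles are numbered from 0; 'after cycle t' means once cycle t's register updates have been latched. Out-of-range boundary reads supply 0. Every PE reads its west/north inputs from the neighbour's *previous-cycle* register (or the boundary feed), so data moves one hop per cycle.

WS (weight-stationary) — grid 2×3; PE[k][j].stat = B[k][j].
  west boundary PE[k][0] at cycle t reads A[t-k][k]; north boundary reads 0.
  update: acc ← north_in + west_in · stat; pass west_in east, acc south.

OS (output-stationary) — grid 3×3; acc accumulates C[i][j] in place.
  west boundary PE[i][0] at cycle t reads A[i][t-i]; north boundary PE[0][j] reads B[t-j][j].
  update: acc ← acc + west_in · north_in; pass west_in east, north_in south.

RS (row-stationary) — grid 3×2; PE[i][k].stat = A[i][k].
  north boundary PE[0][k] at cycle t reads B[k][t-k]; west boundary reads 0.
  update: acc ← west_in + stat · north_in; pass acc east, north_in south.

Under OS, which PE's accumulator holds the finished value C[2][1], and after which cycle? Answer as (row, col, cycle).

OS — PE[2][1] is where C[2][1] collects:
  0: (2,1).acc=0  regs=<0,0>
  1: (2,1).acc=0  regs=<0,0>
  2: (2,1).acc=0  regs=<0,0>
  3: (2,1).acc=45  regs=<5,9>
  4: (2,1).acc=80  regs=<5,7>

(row, col, cycle) = (2, 1, 4)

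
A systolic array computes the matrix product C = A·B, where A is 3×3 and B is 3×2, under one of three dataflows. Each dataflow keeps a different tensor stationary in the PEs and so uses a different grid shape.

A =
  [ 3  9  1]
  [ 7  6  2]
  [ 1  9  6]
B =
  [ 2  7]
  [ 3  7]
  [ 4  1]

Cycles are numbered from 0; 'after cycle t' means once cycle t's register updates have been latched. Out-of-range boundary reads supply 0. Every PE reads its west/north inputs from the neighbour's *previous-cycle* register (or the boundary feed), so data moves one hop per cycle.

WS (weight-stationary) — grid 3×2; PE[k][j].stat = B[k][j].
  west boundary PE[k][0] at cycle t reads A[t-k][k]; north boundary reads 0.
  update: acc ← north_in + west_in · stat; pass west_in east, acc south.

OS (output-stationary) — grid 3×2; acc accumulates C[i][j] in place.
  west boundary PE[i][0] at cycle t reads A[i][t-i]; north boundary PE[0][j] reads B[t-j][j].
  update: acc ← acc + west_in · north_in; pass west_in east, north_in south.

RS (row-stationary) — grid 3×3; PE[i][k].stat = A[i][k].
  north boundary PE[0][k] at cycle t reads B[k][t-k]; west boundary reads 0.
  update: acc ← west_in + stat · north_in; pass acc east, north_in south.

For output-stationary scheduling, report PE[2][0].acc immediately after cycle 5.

OS 3×2: PE[2][0] cycle-by-cycle (with neighbour feeds):
  t=0 PE[1][0]: acc=0 h=0 v=0
  t=0 PE[2][0]: acc=0 h=0 v=0
  t=1 PE[1][0]: acc=14 h=7 v=2
  t=1 PE[2][0]: acc=0 h=0 v=0
  t=2 PE[1][0]: acc=32 h=6 v=3
  t=2 PE[2][0]: acc=2 h=1 v=2
  t=3 PE[1][0]: acc=40 h=2 v=4
  t=3 PE[2][0]: acc=29 h=9 v=3
  t=4 PE[1][0]: acc=40 h=0 v=0
  t=4 PE[2][0]: acc=53 h=6 v=4
  t=5 PE[1][0]: acc=40 h=0 v=0
  t=5 PE[2][0]: acc=53 h=0 v=0

PE[2][0].acc = 53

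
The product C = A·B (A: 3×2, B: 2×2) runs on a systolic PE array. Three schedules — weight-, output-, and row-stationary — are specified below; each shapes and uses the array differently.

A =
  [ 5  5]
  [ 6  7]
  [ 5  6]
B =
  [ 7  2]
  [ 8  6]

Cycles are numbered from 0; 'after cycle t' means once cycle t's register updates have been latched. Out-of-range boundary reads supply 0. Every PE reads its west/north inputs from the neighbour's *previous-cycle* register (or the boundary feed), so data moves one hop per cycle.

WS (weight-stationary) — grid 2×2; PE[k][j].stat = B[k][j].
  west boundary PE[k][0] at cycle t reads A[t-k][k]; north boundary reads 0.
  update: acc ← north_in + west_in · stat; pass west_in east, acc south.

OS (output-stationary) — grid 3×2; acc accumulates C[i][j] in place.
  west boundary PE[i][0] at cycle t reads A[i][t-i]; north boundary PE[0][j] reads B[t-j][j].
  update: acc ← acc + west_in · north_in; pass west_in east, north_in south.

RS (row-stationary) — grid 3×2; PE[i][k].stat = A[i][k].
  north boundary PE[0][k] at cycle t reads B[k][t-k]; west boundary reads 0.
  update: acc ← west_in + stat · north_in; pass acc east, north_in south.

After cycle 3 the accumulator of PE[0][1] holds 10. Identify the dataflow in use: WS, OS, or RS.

dataflow = WS

WS (2×2 grid), PE[0][1]:
  0: (0,1).acc=0  regs=<0,0>
  1: (0,1).acc=10  regs=<5,10>
  2: (0,1).acc=12  regs=<6,12>
  3: (0,1).acc=10  regs=<5,10>
OS (3×2 grid), PE[0][1]:
  0: (0,1).acc=0  regs=<0,0>
  1: (0,1).acc=10  regs=<5,2>
  2: (0,1).acc=40  regs=<5,6>
  3: (0,1).acc=40  regs=<0,0>
RS (3×2 grid), PE[0][1]:
  0: (0,1).acc=0  regs=<0,0>
  1: (0,1).acc=75  regs=<75,8>
  2: (0,1).acc=40  regs=<40,6>
  3: (0,1).acc=0  regs=<0,0>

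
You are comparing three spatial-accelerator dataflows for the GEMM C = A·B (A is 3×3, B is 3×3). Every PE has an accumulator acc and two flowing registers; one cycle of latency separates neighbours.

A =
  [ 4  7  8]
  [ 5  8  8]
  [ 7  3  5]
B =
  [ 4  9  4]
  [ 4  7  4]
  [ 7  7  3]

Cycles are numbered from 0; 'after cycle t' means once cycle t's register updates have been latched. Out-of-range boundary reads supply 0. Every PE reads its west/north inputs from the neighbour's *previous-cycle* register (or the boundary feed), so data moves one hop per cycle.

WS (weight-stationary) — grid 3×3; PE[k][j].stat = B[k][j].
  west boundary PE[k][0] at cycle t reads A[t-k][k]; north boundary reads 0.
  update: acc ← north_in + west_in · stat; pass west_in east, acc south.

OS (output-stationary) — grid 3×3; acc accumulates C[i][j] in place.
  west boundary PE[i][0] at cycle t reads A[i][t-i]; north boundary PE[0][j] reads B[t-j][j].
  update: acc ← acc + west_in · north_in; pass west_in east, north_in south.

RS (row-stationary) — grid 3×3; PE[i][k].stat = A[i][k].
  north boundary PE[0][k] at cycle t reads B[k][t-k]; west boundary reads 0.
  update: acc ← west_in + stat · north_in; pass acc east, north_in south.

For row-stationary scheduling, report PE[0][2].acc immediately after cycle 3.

RS (3×3). Following PE[0][2] plus its west/north inputs:
  [0] (0,1) acc=0 (h:0 v:0)
  [0] (0,2) acc=0 (h:0 v:0)
  [1] (0,1) acc=44 (h:44 v:4)
  [1] (0,2) acc=0 (h:0 v:0)
  [2] (0,1) acc=85 (h:85 v:7)
  [2] (0,2) acc=100 (h:100 v:7)
  [3] (0,1) acc=44 (h:44 v:4)
  [3] (0,2) acc=141 (h:141 v:7)

PE[0][2].acc = 141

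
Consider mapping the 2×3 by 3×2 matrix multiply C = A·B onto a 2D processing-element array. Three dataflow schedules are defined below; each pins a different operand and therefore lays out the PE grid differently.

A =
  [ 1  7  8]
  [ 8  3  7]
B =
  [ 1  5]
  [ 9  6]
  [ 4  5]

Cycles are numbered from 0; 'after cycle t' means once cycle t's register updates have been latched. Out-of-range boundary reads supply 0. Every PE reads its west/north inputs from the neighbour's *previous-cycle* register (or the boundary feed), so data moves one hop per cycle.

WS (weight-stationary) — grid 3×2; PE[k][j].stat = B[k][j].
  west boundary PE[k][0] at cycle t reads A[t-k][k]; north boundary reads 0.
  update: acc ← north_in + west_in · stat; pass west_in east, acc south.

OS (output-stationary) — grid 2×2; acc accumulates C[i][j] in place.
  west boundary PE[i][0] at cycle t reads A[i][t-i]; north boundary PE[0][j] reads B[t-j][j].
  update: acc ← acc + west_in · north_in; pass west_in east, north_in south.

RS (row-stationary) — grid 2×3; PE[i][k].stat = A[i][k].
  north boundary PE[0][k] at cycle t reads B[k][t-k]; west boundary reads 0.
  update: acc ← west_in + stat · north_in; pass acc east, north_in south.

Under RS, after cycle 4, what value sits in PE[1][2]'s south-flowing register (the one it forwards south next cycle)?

register = 5

RS 2×3: PE[1][2] cycle-by-cycle (with neighbour feeds):
  after 0 — PE[0][2] acc=0, pass-E 0, pass-S 0
  after 0 — PE[1][1] acc=0, pass-E 0, pass-S 0
  after 0 — PE[1][2] acc=0, pass-E 0, pass-S 0
  after 1 — PE[0][2] acc=0, pass-E 0, pass-S 0
  after 1 — PE[1][1] acc=0, pass-E 0, pass-S 0
  after 1 — PE[1][2] acc=0, pass-E 0, pass-S 0
  after 2 — PE[0][2] acc=96, pass-E 96, pass-S 4
  after 2 — PE[1][1] acc=35, pass-E 35, pass-S 9
  after 2 — PE[1][2] acc=0, pass-E 0, pass-S 0
  after 3 — PE[0][2] acc=87, pass-E 87, pass-S 5
  after 3 — PE[1][1] acc=58, pass-E 58, pass-S 6
  after 3 — PE[1][2] acc=63, pass-E 63, pass-S 4
  after 4 — PE[0][2] acc=0, pass-E 0, pass-S 0
  after 4 — PE[1][1] acc=0, pass-E 0, pass-S 0
  after 4 — PE[1][2] acc=93, pass-E 93, pass-S 5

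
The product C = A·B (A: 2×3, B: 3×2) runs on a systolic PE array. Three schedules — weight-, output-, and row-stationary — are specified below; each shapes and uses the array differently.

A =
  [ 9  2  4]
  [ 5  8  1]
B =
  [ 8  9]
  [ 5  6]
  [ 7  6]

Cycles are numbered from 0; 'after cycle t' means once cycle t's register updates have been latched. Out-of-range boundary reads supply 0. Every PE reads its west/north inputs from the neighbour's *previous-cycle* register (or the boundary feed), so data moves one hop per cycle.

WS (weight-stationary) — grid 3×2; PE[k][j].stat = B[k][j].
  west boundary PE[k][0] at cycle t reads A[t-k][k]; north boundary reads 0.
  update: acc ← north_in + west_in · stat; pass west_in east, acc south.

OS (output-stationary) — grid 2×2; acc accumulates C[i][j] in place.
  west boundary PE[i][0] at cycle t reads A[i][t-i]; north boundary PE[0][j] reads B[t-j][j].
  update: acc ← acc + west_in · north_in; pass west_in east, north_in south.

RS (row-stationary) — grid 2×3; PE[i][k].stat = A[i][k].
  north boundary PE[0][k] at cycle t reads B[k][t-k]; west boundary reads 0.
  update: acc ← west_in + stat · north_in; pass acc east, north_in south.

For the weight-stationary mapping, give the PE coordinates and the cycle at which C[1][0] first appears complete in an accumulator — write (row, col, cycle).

(row, col, cycle) = (2, 0, 3)

WS: C[1][0] accumulates in PE[2][0]:
  c0 r2c0: 0 / 0 / 0
  c1 r2c0: 0 / 0 / 0
  c2 r2c0: 110 / 4 / 110
  c3 r2c0: 87 / 1 / 87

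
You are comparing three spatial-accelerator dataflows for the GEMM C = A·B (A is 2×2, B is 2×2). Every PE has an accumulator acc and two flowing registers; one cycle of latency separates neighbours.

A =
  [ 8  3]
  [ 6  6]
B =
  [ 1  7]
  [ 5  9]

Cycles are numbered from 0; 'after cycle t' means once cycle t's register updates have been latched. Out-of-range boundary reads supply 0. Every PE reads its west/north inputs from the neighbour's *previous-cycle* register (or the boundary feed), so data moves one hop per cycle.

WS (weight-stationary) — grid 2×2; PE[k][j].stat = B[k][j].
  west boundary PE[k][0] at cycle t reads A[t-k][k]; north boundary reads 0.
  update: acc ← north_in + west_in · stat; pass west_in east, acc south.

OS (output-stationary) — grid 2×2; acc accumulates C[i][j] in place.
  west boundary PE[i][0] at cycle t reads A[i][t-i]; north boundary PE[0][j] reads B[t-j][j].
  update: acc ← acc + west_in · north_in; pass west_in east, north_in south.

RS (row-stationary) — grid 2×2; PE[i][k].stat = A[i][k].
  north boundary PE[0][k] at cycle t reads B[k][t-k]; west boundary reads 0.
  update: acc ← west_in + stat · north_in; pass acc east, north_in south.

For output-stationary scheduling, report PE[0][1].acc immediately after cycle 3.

OS on a 2×2 grid — tracing PE[0][1] and its feeders:
  [0] (0,0) acc=8 (h:8 v:1)
  [0] (0,1) acc=0 (h:0 v:0)
  [1] (0,0) acc=23 (h:3 v:5)
  [1] (0,1) acc=56 (h:8 v:7)
  [2] (0,0) acc=23 (h:0 v:0)
  [2] (0,1) acc=83 (h:3 v:9)
  [3] (0,0) acc=23 (h:0 v:0)
  [3] (0,1) acc=83 (h:0 v:0)

PE[0][1].acc = 83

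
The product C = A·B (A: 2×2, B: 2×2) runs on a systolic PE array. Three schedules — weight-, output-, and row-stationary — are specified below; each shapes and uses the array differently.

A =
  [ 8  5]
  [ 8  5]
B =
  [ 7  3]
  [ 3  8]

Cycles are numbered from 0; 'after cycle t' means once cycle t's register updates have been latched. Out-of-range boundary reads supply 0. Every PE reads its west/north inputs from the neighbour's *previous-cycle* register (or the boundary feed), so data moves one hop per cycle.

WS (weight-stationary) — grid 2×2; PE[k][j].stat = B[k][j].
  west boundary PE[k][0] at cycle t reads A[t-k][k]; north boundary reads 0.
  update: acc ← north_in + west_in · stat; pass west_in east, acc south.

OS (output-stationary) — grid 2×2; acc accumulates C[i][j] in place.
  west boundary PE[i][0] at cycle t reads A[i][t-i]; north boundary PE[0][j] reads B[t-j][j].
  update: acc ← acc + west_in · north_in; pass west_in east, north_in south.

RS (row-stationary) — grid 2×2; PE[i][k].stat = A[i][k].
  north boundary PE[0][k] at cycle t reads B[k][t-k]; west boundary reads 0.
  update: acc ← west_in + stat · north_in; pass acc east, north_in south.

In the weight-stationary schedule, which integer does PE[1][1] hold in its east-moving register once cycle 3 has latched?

register = 5

WS on a 2×2 grid — tracing PE[1][1] and its feeders:
  t=0 PE[0][1]: acc=0 h=0 v=0
  t=0 PE[1][0]: acc=0 h=0 v=0
  t=0 PE[1][1]: acc=0 h=0 v=0
  t=1 PE[0][1]: acc=24 h=8 v=24
  t=1 PE[1][0]: acc=71 h=5 v=71
  t=1 PE[1][1]: acc=0 h=0 v=0
  t=2 PE[0][1]: acc=24 h=8 v=24
  t=2 PE[1][0]: acc=71 h=5 v=71
  t=2 PE[1][1]: acc=64 h=5 v=64
  t=3 PE[0][1]: acc=0 h=0 v=0
  t=3 PE[1][0]: acc=0 h=0 v=0
  t=3 PE[1][1]: acc=64 h=5 v=64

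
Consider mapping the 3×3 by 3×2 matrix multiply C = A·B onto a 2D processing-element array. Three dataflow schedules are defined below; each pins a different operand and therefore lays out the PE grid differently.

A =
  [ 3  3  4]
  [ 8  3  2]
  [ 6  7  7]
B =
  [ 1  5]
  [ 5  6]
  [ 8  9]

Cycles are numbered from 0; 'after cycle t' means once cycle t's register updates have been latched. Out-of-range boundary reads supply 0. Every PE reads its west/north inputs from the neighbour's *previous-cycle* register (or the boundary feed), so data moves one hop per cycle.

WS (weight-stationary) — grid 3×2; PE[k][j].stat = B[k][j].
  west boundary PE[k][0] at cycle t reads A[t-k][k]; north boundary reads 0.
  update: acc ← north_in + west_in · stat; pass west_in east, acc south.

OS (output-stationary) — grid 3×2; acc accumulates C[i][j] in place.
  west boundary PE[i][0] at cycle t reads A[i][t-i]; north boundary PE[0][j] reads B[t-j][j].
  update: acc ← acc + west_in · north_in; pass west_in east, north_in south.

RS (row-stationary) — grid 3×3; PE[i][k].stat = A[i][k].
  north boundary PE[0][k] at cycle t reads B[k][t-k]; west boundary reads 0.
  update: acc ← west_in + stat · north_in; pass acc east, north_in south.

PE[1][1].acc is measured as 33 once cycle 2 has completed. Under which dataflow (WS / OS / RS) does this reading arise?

WS [3×2] PE[1][1] across cycles:
  @0  [1,1]  acc 0  |  →0  ↓0
  @1  [1,1]  acc 0  |  →0  ↓0
  @2  [1,1]  acc 33  |  →3  ↓33
OS [3×2] PE[1][1] across cycles:
  @0  [1,1]  acc 0  |  →0  ↓0
  @1  [1,1]  acc 0  |  →0  ↓0
  @2  [1,1]  acc 40  |  →8  ↓5
RS [3×3] PE[1][1] across cycles:
  @0  [1,1]  acc 0  |  →0  ↓0
  @1  [1,1]  acc 0  |  →0  ↓0
  @2  [1,1]  acc 23  |  →23  ↓5

dataflow = WS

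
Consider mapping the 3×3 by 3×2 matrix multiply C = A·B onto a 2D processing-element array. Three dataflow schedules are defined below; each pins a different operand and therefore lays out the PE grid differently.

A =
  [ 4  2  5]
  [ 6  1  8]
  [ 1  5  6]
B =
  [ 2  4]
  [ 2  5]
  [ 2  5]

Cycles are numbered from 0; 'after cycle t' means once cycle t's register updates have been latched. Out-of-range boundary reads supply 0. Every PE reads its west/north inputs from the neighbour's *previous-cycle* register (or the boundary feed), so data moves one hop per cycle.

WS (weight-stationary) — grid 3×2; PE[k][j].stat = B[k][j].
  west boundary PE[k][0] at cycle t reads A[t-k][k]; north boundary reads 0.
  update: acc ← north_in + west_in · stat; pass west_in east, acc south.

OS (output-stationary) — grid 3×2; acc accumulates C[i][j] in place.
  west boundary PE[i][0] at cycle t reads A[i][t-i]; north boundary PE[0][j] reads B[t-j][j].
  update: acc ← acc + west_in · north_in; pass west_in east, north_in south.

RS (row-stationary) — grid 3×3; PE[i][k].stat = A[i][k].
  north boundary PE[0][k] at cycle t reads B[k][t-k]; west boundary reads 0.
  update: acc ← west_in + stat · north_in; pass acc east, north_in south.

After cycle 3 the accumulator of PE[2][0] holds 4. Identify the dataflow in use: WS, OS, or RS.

dataflow = RS

WS (3×2 grid), PE[2][0]:
  t=0 PE[2][0]: acc=0 h=0 v=0
  t=1 PE[2][0]: acc=0 h=0 v=0
  t=2 PE[2][0]: acc=22 h=5 v=22
  t=3 PE[2][0]: acc=30 h=8 v=30
OS (3×2 grid), PE[2][0]:
  t=0 PE[2][0]: acc=0 h=0 v=0
  t=1 PE[2][0]: acc=0 h=0 v=0
  t=2 PE[2][0]: acc=2 h=1 v=2
  t=3 PE[2][0]: acc=12 h=5 v=2
RS (3×3 grid), PE[2][0]:
  t=0 PE[2][0]: acc=0 h=0 v=0
  t=1 PE[2][0]: acc=0 h=0 v=0
  t=2 PE[2][0]: acc=2 h=2 v=2
  t=3 PE[2][0]: acc=4 h=4 v=4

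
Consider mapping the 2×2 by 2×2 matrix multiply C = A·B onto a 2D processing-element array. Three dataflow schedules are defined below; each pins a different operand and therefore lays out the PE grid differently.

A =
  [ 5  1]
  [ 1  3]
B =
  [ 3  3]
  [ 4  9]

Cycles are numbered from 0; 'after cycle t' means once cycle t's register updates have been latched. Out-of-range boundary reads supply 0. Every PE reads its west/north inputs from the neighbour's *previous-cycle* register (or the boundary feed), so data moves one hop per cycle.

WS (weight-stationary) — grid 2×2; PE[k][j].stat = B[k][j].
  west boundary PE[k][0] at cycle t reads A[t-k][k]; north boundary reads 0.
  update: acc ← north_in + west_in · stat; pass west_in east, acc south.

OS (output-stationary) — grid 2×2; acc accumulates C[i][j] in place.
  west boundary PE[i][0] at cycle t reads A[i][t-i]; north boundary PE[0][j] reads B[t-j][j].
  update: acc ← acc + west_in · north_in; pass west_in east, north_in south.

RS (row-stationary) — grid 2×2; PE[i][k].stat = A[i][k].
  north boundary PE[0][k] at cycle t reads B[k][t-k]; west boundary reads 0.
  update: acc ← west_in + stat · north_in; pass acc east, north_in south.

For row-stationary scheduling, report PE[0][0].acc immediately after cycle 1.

PE[0][0].acc = 15

Tracing RS — 2×2 array, target PE[0][0]:
  cycle 0: PE[0][0] → acc 15, east 15, south 3
  cycle 1: PE[0][0] → acc 15, east 15, south 3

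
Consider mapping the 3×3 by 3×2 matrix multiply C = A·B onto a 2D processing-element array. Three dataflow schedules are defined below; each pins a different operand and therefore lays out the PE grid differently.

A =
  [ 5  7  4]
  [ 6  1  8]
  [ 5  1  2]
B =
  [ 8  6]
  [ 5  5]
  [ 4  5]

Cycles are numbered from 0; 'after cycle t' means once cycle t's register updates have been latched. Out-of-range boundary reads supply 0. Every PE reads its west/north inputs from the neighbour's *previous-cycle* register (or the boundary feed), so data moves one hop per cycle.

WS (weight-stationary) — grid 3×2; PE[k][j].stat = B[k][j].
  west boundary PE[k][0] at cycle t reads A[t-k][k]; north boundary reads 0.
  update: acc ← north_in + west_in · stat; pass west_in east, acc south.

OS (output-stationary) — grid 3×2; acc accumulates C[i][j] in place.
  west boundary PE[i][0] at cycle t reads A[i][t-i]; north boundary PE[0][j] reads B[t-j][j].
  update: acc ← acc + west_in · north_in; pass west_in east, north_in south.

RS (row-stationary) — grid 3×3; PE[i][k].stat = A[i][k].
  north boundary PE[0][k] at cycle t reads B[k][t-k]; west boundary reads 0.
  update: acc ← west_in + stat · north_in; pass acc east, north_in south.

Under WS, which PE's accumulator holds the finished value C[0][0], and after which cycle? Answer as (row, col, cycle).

WS — PE[2][0] is where C[0][0] collects:
  @0  [2,0]  acc 0  |  →0  ↓0
  @1  [2,0]  acc 0  |  →0  ↓0
  @2  [2,0]  acc 91  |  →4  ↓91

(row, col, cycle) = (2, 0, 2)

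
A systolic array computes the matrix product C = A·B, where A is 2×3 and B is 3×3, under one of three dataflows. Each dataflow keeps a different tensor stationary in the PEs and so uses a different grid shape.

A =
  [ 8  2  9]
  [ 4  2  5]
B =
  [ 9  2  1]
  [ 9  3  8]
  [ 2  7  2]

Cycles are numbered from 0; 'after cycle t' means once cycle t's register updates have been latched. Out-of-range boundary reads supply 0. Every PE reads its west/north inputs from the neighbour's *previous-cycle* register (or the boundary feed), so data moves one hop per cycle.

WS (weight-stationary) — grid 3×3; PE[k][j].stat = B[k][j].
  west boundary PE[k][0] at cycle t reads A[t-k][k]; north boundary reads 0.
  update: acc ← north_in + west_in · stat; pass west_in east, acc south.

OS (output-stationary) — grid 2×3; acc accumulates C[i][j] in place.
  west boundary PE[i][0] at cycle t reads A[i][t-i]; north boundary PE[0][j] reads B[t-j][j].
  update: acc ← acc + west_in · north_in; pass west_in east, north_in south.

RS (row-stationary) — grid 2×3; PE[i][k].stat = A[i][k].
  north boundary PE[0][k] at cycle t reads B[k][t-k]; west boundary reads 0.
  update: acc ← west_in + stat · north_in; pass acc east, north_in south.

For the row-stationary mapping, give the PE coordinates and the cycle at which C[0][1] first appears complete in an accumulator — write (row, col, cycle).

RS — PE[0][2] is where C[0][1] collects:
  c0 r0c2: 0 / 0 / 0
  c1 r0c2: 0 / 0 / 0
  c2 r0c2: 108 / 108 / 2
  c3 r0c2: 85 / 85 / 7

(row, col, cycle) = (0, 2, 3)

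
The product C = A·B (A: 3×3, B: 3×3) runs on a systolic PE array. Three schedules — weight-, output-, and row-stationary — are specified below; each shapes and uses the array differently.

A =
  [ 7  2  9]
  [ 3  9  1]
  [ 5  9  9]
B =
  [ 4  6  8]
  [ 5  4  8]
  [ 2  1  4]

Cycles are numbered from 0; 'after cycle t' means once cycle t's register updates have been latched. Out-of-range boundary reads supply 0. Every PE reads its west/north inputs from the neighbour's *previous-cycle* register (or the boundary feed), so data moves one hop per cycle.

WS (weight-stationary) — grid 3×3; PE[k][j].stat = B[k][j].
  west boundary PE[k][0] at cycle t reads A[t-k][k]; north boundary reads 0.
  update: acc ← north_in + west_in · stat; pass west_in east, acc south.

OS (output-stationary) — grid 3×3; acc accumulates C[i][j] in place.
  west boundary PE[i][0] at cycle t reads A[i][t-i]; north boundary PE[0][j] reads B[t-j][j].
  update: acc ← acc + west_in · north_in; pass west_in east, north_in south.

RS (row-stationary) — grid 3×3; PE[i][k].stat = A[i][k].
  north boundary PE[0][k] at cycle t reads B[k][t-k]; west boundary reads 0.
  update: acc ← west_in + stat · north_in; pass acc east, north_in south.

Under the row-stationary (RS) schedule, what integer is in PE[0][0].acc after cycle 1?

PE[0][0].acc = 42

Tracing RS — 3×3 array, target PE[0][0]:
  cycle 0: PE[0][0] → acc 28, east 28, south 4
  cycle 1: PE[0][0] → acc 42, east 42, south 6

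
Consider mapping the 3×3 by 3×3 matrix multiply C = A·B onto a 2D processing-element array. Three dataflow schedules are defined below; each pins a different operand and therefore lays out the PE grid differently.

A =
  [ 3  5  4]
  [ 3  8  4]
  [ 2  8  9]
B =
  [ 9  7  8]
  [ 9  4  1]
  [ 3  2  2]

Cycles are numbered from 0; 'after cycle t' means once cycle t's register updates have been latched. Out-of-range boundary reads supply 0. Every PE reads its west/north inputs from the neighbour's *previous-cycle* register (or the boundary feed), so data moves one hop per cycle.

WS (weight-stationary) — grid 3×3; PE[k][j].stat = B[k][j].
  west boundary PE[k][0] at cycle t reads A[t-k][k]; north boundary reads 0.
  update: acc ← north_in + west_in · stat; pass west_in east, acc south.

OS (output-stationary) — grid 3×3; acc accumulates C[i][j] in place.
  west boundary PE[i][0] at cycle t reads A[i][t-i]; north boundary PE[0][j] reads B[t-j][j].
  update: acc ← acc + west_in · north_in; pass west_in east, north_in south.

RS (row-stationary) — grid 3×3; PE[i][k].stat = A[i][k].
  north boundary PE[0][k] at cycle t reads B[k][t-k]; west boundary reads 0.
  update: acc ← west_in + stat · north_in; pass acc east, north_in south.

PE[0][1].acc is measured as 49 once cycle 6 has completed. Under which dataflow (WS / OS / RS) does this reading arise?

dataflow = OS

— WS: 3×3; PE[0][1] trace:
  step 0 · PE0,1: acc=0; fwd→0 fwd↓0
  step 1 · PE0,1: acc=21; fwd→3 fwd↓21
  step 2 · PE0,1: acc=21; fwd→3 fwd↓21
  step 3 · PE0,1: acc=14; fwd→2 fwd↓14
  step 4 · PE0,1: acc=0; fwd→0 fwd↓0
  step 5 · PE0,1: acc=0; fwd→0 fwd↓0
  step 6 · PE0,1: acc=0; fwd→0 fwd↓0
— OS: 3×3; PE[0][1] trace:
  step 0 · PE0,1: acc=0; fwd→0 fwd↓0
  step 1 · PE0,1: acc=21; fwd→3 fwd↓7
  step 2 · PE0,1: acc=41; fwd→5 fwd↓4
  step 3 · PE0,1: acc=49; fwd→4 fwd↓2
  step 4 · PE0,1: acc=49; fwd→0 fwd↓0
  step 5 · PE0,1: acc=49; fwd→0 fwd↓0
  step 6 · PE0,1: acc=49; fwd→0 fwd↓0
— RS: 3×3; PE[0][1] trace:
  step 0 · PE0,1: acc=0; fwd→0 fwd↓0
  step 1 · PE0,1: acc=72; fwd→72 fwd↓9
  step 2 · PE0,1: acc=41; fwd→41 fwd↓4
  step 3 · PE0,1: acc=29; fwd→29 fwd↓1
  step 4 · PE0,1: acc=0; fwd→0 fwd↓0
  step 5 · PE0,1: acc=0; fwd→0 fwd↓0
  step 6 · PE0,1: acc=0; fwd→0 fwd↓0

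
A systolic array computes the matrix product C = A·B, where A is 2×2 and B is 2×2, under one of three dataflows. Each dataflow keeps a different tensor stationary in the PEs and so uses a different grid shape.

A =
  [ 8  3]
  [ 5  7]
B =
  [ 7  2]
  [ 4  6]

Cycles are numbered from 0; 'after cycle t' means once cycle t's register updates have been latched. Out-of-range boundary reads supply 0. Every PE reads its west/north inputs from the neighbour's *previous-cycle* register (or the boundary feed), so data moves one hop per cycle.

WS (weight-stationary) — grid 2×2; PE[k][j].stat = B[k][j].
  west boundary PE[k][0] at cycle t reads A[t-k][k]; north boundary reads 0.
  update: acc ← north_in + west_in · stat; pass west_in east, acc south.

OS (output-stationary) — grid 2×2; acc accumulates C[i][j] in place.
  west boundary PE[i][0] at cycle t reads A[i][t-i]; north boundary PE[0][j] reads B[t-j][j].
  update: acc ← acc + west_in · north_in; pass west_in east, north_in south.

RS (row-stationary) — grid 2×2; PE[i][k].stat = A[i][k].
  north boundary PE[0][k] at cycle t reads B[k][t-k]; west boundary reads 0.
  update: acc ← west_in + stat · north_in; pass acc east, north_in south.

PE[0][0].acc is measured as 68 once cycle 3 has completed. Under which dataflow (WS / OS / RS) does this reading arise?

dataflow = OS

WS [2×2] PE[0][0] across cycles:
  0: (0,0).acc=56  regs=<8,56>
  1: (0,0).acc=35  regs=<5,35>
  2: (0,0).acc=0  regs=<0,0>
  3: (0,0).acc=0  regs=<0,0>
OS [2×2] PE[0][0] across cycles:
  0: (0,0).acc=56  regs=<8,7>
  1: (0,0).acc=68  regs=<3,4>
  2: (0,0).acc=68  regs=<0,0>
  3: (0,0).acc=68  regs=<0,0>
RS [2×2] PE[0][0] across cycles:
  0: (0,0).acc=56  regs=<56,7>
  1: (0,0).acc=16  regs=<16,2>
  2: (0,0).acc=0  regs=<0,0>
  3: (0,0).acc=0  regs=<0,0>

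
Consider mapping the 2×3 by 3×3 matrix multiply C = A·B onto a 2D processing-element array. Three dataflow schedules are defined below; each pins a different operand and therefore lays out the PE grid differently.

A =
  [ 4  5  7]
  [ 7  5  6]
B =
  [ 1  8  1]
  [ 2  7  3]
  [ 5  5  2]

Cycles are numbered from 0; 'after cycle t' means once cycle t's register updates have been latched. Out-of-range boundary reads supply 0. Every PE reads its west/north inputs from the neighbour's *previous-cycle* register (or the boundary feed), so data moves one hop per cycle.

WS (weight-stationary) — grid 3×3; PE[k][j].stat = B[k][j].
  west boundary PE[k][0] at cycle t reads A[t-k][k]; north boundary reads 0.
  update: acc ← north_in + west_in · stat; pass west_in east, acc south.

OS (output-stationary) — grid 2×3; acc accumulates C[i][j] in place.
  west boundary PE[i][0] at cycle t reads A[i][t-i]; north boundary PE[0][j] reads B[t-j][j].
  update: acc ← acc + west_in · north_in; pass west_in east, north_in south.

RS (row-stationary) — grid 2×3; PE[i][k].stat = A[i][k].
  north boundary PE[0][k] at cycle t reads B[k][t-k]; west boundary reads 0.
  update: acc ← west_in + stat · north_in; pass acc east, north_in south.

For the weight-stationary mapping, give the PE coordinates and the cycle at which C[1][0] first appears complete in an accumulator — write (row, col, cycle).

(row, col, cycle) = (2, 0, 3)

WS — PE[2][0] is where C[1][0] collects:
  [0] (2,0) acc=0 (h:0 v:0)
  [1] (2,0) acc=0 (h:0 v:0)
  [2] (2,0) acc=49 (h:7 v:49)
  [3] (2,0) acc=47 (h:6 v:47)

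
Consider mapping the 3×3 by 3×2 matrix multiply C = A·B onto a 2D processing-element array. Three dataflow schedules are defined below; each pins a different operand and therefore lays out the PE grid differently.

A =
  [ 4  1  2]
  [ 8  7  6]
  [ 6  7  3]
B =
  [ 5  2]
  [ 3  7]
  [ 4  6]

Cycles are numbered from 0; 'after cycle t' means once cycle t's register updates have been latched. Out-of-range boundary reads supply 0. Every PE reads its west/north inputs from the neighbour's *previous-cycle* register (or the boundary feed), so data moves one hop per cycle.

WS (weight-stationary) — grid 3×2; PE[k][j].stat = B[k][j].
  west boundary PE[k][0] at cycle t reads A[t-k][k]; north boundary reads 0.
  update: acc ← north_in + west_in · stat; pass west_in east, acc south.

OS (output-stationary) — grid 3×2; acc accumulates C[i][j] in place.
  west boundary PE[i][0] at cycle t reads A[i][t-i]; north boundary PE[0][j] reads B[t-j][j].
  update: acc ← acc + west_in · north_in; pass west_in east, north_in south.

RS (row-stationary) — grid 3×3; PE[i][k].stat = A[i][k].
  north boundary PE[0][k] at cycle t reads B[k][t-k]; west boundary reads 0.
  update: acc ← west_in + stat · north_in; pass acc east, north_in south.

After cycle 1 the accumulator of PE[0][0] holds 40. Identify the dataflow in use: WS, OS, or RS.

WS [3×2] PE[0][0] across cycles:
  0: (0,0).acc=20  regs=<4,20>
  1: (0,0).acc=40  regs=<8,40>
OS [3×2] PE[0][0] across cycles:
  0: (0,0).acc=20  regs=<4,5>
  1: (0,0).acc=23  regs=<1,3>
RS [3×3] PE[0][0] across cycles:
  0: (0,0).acc=20  regs=<20,5>
  1: (0,0).acc=8  regs=<8,2>

dataflow = WS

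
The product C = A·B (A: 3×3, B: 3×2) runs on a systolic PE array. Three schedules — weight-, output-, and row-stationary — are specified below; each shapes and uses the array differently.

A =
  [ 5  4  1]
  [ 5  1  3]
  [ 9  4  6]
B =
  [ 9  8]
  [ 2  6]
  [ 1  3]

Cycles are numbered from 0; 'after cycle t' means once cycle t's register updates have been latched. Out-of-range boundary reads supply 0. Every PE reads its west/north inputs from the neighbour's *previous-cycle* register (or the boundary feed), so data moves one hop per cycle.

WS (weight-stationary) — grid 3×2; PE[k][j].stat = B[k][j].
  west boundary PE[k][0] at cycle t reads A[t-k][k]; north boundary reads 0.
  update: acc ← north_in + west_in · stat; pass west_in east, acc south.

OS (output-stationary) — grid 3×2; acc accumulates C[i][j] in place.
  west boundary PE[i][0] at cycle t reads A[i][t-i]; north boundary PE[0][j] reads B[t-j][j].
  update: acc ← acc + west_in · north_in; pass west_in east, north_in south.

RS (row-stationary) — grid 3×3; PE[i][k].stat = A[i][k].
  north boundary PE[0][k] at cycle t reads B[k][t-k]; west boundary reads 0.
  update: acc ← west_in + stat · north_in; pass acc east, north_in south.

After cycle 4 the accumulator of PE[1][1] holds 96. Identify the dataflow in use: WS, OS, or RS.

dataflow = WS

WS [3×2] PE[1][1] across cycles:
  @0  [1,1]  acc 0  |  →0  ↓0
  @1  [1,1]  acc 0  |  →0  ↓0
  @2  [1,1]  acc 64  |  →4  ↓64
  @3  [1,1]  acc 46  |  →1  ↓46
  @4  [1,1]  acc 96  |  →4  ↓96
OS [3×2] PE[1][1] across cycles:
  @0  [1,1]  acc 0  |  →0  ↓0
  @1  [1,1]  acc 0  |  →0  ↓0
  @2  [1,1]  acc 40  |  →5  ↓8
  @3  [1,1]  acc 46  |  →1  ↓6
  @4  [1,1]  acc 55  |  →3  ↓3
RS [3×3] PE[1][1] across cycles:
  @0  [1,1]  acc 0  |  →0  ↓0
  @1  [1,1]  acc 0  |  →0  ↓0
  @2  [1,1]  acc 47  |  →47  ↓2
  @3  [1,1]  acc 46  |  →46  ↓6
  @4  [1,1]  acc 0  |  →0  ↓0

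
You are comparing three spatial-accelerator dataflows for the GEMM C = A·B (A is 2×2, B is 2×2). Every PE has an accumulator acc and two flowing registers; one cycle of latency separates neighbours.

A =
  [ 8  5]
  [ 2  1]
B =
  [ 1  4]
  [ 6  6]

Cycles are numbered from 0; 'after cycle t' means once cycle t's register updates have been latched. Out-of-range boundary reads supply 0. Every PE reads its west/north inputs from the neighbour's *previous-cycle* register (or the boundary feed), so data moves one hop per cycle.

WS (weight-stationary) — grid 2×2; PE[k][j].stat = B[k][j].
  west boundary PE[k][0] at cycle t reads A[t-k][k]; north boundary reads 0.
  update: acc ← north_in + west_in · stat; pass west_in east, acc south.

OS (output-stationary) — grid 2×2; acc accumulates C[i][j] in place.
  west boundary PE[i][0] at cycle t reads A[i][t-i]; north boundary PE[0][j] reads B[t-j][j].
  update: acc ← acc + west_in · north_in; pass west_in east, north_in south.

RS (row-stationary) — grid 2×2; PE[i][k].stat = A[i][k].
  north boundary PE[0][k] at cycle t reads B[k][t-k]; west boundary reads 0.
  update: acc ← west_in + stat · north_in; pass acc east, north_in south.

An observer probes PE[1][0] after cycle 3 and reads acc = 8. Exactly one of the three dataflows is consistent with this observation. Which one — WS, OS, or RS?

WS [2×2] PE[1][0] across cycles:
  t=0 PE[1][0]: acc=0 h=0 v=0
  t=1 PE[1][0]: acc=38 h=5 v=38
  t=2 PE[1][0]: acc=8 h=1 v=8
  t=3 PE[1][0]: acc=0 h=0 v=0
OS [2×2] PE[1][0] across cycles:
  t=0 PE[1][0]: acc=0 h=0 v=0
  t=1 PE[1][0]: acc=2 h=2 v=1
  t=2 PE[1][0]: acc=8 h=1 v=6
  t=3 PE[1][0]: acc=8 h=0 v=0
RS [2×2] PE[1][0] across cycles:
  t=0 PE[1][0]: acc=0 h=0 v=0
  t=1 PE[1][0]: acc=2 h=2 v=1
  t=2 PE[1][0]: acc=8 h=8 v=4
  t=3 PE[1][0]: acc=0 h=0 v=0

dataflow = OS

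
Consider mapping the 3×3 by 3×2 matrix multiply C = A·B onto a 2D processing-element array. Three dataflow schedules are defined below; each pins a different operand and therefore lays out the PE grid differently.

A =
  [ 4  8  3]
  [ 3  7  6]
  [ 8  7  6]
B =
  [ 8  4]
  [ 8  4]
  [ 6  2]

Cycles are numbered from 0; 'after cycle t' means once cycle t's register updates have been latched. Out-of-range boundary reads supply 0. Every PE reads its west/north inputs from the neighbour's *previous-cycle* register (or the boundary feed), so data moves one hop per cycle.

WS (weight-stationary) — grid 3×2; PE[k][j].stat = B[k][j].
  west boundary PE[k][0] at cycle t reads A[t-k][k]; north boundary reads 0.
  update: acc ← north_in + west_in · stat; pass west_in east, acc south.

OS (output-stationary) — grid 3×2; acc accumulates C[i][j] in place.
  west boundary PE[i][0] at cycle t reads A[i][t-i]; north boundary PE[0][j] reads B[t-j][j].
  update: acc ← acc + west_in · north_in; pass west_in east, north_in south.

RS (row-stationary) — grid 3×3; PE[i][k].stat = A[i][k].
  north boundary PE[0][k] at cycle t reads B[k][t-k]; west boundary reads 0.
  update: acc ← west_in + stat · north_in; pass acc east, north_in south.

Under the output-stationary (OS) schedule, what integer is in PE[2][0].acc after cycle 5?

OS (3×2). Following PE[2][0] plus its west/north inputs:
  c0 r1c0: 0 / 0 / 0
  c0 r2c0: 0 / 0 / 0
  c1 r1c0: 24 / 3 / 8
  c1 r2c0: 0 / 0 / 0
  c2 r1c0: 80 / 7 / 8
  c2 r2c0: 64 / 8 / 8
  c3 r1c0: 116 / 6 / 6
  c3 r2c0: 120 / 7 / 8
  c4 r1c0: 116 / 0 / 0
  c4 r2c0: 156 / 6 / 6
  c5 r1c0: 116 / 0 / 0
  c5 r2c0: 156 / 0 / 0

PE[2][0].acc = 156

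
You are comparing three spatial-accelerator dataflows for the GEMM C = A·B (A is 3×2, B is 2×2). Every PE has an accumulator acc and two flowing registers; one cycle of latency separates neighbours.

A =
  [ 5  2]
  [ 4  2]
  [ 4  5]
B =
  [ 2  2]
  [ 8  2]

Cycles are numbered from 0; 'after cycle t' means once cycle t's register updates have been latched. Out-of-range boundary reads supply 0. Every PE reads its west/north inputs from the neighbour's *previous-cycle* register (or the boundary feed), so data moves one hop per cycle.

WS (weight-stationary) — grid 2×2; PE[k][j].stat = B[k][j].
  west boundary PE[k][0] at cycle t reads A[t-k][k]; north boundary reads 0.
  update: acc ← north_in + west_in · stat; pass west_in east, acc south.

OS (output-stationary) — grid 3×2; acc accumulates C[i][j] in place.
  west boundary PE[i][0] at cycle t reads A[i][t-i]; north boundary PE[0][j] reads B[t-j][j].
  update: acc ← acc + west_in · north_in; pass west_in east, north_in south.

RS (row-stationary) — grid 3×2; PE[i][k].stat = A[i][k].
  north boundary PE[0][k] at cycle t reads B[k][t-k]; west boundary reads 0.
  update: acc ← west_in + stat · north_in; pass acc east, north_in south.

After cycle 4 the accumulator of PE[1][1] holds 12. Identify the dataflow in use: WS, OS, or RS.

— WS: 2×2; PE[1][1] trace:
  step 0 · PE1,1: acc=0; fwd→0 fwd↓0
  step 1 · PE1,1: acc=0; fwd→0 fwd↓0
  step 2 · PE1,1: acc=14; fwd→2 fwd↓14
  step 3 · PE1,1: acc=12; fwd→2 fwd↓12
  step 4 · PE1,1: acc=18; fwd→5 fwd↓18
— OS: 3×2; PE[1][1] trace:
  step 0 · PE1,1: acc=0; fwd→0 fwd↓0
  step 1 · PE1,1: acc=0; fwd→0 fwd↓0
  step 2 · PE1,1: acc=8; fwd→4 fwd↓2
  step 3 · PE1,1: acc=12; fwd→2 fwd↓2
  step 4 · PE1,1: acc=12; fwd→0 fwd↓0
— RS: 3×2; PE[1][1] trace:
  step 0 · PE1,1: acc=0; fwd→0 fwd↓0
  step 1 · PE1,1: acc=0; fwd→0 fwd↓0
  step 2 · PE1,1: acc=24; fwd→24 fwd↓8
  step 3 · PE1,1: acc=12; fwd→12 fwd↓2
  step 4 · PE1,1: acc=0; fwd→0 fwd↓0

dataflow = OS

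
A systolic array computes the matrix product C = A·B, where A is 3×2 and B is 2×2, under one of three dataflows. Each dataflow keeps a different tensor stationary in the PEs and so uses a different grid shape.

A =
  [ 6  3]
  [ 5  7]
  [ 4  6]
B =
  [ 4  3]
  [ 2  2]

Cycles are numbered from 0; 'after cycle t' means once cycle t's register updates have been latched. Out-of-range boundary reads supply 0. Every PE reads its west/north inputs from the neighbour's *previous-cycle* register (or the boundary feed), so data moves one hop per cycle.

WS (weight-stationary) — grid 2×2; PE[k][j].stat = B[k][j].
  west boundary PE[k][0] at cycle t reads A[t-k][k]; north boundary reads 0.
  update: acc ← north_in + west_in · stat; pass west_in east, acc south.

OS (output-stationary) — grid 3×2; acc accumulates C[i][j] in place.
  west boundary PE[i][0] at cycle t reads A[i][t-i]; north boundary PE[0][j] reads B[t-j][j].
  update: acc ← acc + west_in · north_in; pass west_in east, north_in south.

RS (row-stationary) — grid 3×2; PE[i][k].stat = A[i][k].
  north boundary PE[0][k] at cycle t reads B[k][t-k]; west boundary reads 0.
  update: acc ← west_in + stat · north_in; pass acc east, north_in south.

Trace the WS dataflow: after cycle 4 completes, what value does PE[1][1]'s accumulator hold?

Tracing WS — 2×2 array, target PE[1][1]:
  @0  [0,1]  acc 0  |  →0  ↓0
  @0  [1,0]  acc 0  |  →0  ↓0
  @0  [1,1]  acc 0  |  →0  ↓0
  @1  [0,1]  acc 18  |  →6  ↓18
  @1  [1,0]  acc 30  |  →3  ↓30
  @1  [1,1]  acc 0  |  →0  ↓0
  @2  [0,1]  acc 15  |  →5  ↓15
  @2  [1,0]  acc 34  |  →7  ↓34
  @2  [1,1]  acc 24  |  →3  ↓24
  @3  [0,1]  acc 12  |  →4  ↓12
  @3  [1,0]  acc 28  |  →6  ↓28
  @3  [1,1]  acc 29  |  →7  ↓29
  @4  [0,1]  acc 0  |  →0  ↓0
  @4  [1,0]  acc 0  |  →0  ↓0
  @4  [1,1]  acc 24  |  →6  ↓24

PE[1][1].acc = 24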